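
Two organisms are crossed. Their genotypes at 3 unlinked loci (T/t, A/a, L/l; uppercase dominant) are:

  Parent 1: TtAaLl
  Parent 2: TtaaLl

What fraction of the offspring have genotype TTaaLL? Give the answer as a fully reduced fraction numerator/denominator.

TtAaLl gametes: TAL×1, TAl×1, TaL×1, Tal×1, tAL×1, tAl×1, taL×1, tal×1
TtaaLl gametes: TaL×2, Tal×2, taL×2, tal×2
TtAaLl×TtaaLl grid (8·8=64): TTAaLL=2 TTAaLl=4 TTAall=2 TTaaLL=2 TTaaLl=4 TTaall=2 TtAaLL=4 TtAaLl=8 TtAall=4 TtaaLL=4 TtaaLl=8 Ttaall=4 ttAaLL=2 ttAaLl=4 ttAall=2 ttaaLL=2 ttaaLl=4 ttaall=2
TTaaLL hits 2/64; gcd=2; 2÷2/64÷2 = 1/32

P(TTaaLL) = 1/32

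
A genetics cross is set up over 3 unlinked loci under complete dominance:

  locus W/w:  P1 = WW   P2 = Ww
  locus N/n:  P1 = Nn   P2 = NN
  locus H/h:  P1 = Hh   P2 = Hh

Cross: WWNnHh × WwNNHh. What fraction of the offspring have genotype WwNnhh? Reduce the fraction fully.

P(WwNnhh) = 1/16

WWNnHh gametes: WNH×2, WNh×2, WnH×2, Wnh×2
WwNNHh gametes: WNH×2, WNh×2, wNH×2, wNh×2
WWNnHh×WwNNHh grid (8·8=64): WWNNHH=4 WWNNHh=8 WWNNhh=4 WWNnHH=4 WWNnHh=8 WWNnhh=4 WwNNHH=4 WwNNHh=8 WwNNhh=4 WwNnHH=4 WwNnHh=8 WwNnhh=4
WwNnhh hits 4/64; gcd=4; 4÷4/64÷4 = 1/16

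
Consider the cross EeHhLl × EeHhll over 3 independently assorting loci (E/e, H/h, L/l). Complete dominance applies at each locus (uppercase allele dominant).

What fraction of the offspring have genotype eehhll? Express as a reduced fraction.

EeHhLl gametes: EHL×1, EHl×1, EhL×1, Ehl×1, eHL×1, eHl×1, ehL×1, ehl×1
EeHhll gametes: EHl×2, Ehl×2, eHl×2, ehl×2
EeHhLl×EeHhll grid (8·8=64): EEHHLl=2 EEHHll=2 EEHhLl=4 EEHhll=4 EEhhLl=2 EEhhll=2 EeHHLl=4 EeHHll=4 EeHhLl=8 EeHhll=8 EehhLl=4 Eehhll=4 eeHHLl=2 eeHHll=2 eeHhLl=4 eeHhll=4 eehhLl=2 eehhll=2
eehhll hits 2/64; gcd=2; 2÷2/64÷2 = 1/32

P(eehhll) = 1/32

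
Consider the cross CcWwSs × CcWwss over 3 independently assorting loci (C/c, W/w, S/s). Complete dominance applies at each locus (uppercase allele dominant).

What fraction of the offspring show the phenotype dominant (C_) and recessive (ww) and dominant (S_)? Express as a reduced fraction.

CcWwSs gametes: CWS×1, CWs×1, CwS×1, Cws×1, cWS×1, cWs×1, cwS×1, cws×1
CcWwss gametes: CWs×2, Cws×2, cWs×2, cws×2
CcWwSs×CcWwss grid (8·8=64): CCWWSs=2 CCWWss=2 CCWwSs=4 CCWwss=4 CCwwSs=2 CCwwss=2 CcWWSs=4 CcWWss=4 CcWwSs=8 CcWwss=8 CcwwSs=4 Ccwwss=4 ccWWSs=2 ccWWss=2 ccWwSs=4 ccWwss=4 ccwwSs=2 ccwwss=2
C_ ww S_ hits 6/64; gcd=2; 6÷2/64÷2 = 3/32

P(C_ ww S_) = 3/32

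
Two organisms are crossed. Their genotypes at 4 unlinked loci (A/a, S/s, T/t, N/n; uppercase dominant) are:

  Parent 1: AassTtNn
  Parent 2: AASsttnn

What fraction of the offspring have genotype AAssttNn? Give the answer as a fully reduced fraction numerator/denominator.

AassTtNn gametes: AsTN×2, AsTn×2, AstN×2, Astn×2, asTN×2, asTn×2, astN×2, astn×2
AASsttnn gametes: AStn×8, Astn×8
AassTtNn×AASsttnn grid (16·16=256): AASsTtNn=16 AASsTtnn=16 AASsttNn=16 AASsttnn=16 AAssTtNn=16 AAssTtnn=16 AAssttNn=16 AAssttnn=16 AaSsTtNn=16 AaSsTtnn=16 AaSsttNn=16 AaSsttnn=16 AassTtNn=16 AassTtnn=16 AassttNn=16 Aassttnn=16
AAssttNn hits 16/256; gcd=16; 16÷16/256÷16 = 1/16

P(AAssttNn) = 1/16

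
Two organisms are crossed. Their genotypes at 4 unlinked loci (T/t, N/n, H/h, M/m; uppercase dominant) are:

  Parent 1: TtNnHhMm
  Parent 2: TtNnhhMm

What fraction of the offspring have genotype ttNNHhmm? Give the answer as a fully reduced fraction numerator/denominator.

TtNnHhMm gametes: TNHM×1, TNHm×1, TNhM×1, TNhm×1, TnHM×1, TnHm×1, TnhM×1, Tnhm×1, tNHM×1, tNHm×1, tNhM×1, tNhm×1, tnHM×1, tnHm×1, tnhM×1, tnhm×1
TtNnhhMm gametes: TNhM×2, TNhm×2, TnhM×2, Tnhm×2, tNhM×2, tNhm×2, tnhM×2, tnhm×2
TtNnHhMm×TtNnhhMm grid (16·16=256): TTNNHhMM=2 TTNNHhMm=4 TTNNHhmm=2 TTNNhhMM=2 TTNNhhMm=4 TTNNhhmm=2 TTNnHhMM=4 TTNnHhMm=8 TTNnHhmm=4 TTNnhhMM=4 TTNnhhMm=8 TTNnhhmm=4 TTnnHhMM=2 TTnnHhMm=4 TTnnHhmm=2 TTnnhhMM=2 TTnnhhMm=4 TTnnhhmm=2 TtNNHhMM=4 TtNNHhMm=8 TtNNHhmm=4 TtNNhhMM=4 TtNNhhMm=8 TtNNhhmm=4 TtNnHhMM=8 TtNnHhMm=16 TtNnHhmm=8 TtNnhhMM=8 TtNnhhMm=16 TtNnhhmm=8 TtnnHhMM=4 TtnnHhMm=8 TtnnHhmm=4 TtnnhhMM=4 TtnnhhMm=8 Ttnnhhmm=4 ttNNHhMM=2 ttNNHhMm=4 ttNNHhmm=2 ttNNhhMM=2 ttNNhhMm=4 ttNNhhmm=2 ttNnHhMM=4 ttNnHhMm=8 ttNnHhmm=4 ttNnhhMM=4 ttNnhhMm=8 ttNnhhmm=4 ttnnHhMM=2 ttnnHhMm=4 ttnnHhmm=2 ttnnhhMM=2 ttnnhhMm=4 ttnnhhmm=2
ttNNHhmm hits 2/256; gcd=2; 2÷2/256÷2 = 1/128

P(ttNNHhmm) = 1/128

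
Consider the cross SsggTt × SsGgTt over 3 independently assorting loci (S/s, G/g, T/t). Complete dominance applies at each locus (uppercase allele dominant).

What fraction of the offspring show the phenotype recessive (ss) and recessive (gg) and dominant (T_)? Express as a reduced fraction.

P(ss gg T_) = 3/32

SsggTt gametes: SgT×2, Sgt×2, sgT×2, sgt×2
SsGgTt gametes: SGT×1, SGt×1, SgT×1, Sgt×1, sGT×1, sGt×1, sgT×1, sgt×1
SsggTt×SsGgTt grid (8·8=64): SSGgTT=2 SSGgTt=4 SSGgtt=2 SSggTT=2 SSggTt=4 SSggtt=2 SsGgTT=4 SsGgTt=8 SsGgtt=4 SsggTT=4 SsggTt=8 Ssggtt=4 ssGgTT=2 ssGgTt=4 ssGgtt=2 ssggTT=2 ssggTt=4 ssggtt=2
ss gg T_ hits 6/64; gcd=2; 6÷2/64÷2 = 3/32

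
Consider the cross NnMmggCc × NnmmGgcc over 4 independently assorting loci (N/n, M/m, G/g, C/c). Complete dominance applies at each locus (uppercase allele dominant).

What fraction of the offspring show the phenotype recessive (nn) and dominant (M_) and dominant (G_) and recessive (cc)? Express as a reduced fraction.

NnMmggCc gametes: NMgC×2, NMgc×2, NmgC×2, Nmgc×2, nMgC×2, nMgc×2, nmgC×2, nmgc×2
NnmmGgcc gametes: NmGc×4, Nmgc×4, nmGc×4, nmgc×4
NnMmggCc×NnmmGgcc grid (16·16=256): NNMmGgCc=8 NNMmGgcc=8 NNMmggCc=8 NNMmggcc=8 NNmmGgCc=8 NNmmGgcc=8 NNmmggCc=8 NNmmggcc=8 NnMmGgCc=16 NnMmGgcc=16 NnMmggCc=16 NnMmggcc=16 NnmmGgCc=16 NnmmGgcc=16 NnmmggCc=16 Nnmmggcc=16 nnMmGgCc=8 nnMmGgcc=8 nnMmggCc=8 nnMmggcc=8 nnmmGgCc=8 nnmmGgcc=8 nnmmggCc=8 nnmmggcc=8
nn M_ G_ cc hits 8/256; gcd=8; 8÷8/256÷8 = 1/32

P(nn M_ G_ cc) = 1/32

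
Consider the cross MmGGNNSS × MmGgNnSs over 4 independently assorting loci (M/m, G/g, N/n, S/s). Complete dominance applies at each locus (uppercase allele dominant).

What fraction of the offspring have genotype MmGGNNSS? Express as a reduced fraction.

P(MmGGNNSS) = 1/16

MmGGNNSS gametes: MGNS×8, mGNS×8
MmGgNnSs gametes: MGNS×1, MGNs×1, MGnS×1, MGns×1, MgNS×1, MgNs×1, MgnS×1, Mgns×1, mGNS×1, mGNs×1, mGnS×1, mGns×1, mgNS×1, mgNs×1, mgnS×1, mgns×1
MmGGNNSS×MmGgNnSs grid (16·16=256): MMGGNNSS=8 MMGGNNSs=8 MMGGNnSS=8 MMGGNnSs=8 MMGgNNSS=8 MMGgNNSs=8 MMGgNnSS=8 MMGgNnSs=8 MmGGNNSS=16 MmGGNNSs=16 MmGGNnSS=16 MmGGNnSs=16 MmGgNNSS=16 MmGgNNSs=16 MmGgNnSS=16 MmGgNnSs=16 mmGGNNSS=8 mmGGNNSs=8 mmGGNnSS=8 mmGGNnSs=8 mmGgNNSS=8 mmGgNNSs=8 mmGgNnSS=8 mmGgNnSs=8
MmGGNNSS hits 16/256; gcd=16; 16÷16/256÷16 = 1/16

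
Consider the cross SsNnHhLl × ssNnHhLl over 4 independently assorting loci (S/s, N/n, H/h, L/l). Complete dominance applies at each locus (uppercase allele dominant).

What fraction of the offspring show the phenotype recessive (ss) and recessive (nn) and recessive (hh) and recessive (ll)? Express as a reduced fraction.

P(ss nn hh ll) = 1/128

SsNnHhLl gametes: SNHL×1, SNHl×1, SNhL×1, SNhl×1, SnHL×1, SnHl×1, SnhL×1, Snhl×1, sNHL×1, sNHl×1, sNhL×1, sNhl×1, snHL×1, snHl×1, snhL×1, snhl×1
ssNnHhLl gametes: sNHL×2, sNHl×2, sNhL×2, sNhl×2, snHL×2, snHl×2, snhL×2, snhl×2
SsNnHhLl×ssNnHhLl grid (16·16=256): SsNNHHLL=2 SsNNHHLl=4 SsNNHHll=2 SsNNHhLL=4 SsNNHhLl=8 SsNNHhll=4 SsNNhhLL=2 SsNNhhLl=4 SsNNhhll=2 SsNnHHLL=4 SsNnHHLl=8 SsNnHHll=4 SsNnHhLL=8 SsNnHhLl=16 SsNnHhll=8 SsNnhhLL=4 SsNnhhLl=8 SsNnhhll=4 SsnnHHLL=2 SsnnHHLl=4 SsnnHHll=2 SsnnHhLL=4 SsnnHhLl=8 SsnnHhll=4 SsnnhhLL=2 SsnnhhLl=4 Ssnnhhll=2 ssNNHHLL=2 ssNNHHLl=4 ssNNHHll=2 ssNNHhLL=4 ssNNHhLl=8 ssNNHhll=4 ssNNhhLL=2 ssNNhhLl=4 ssNNhhll=2 ssNnHHLL=4 ssNnHHLl=8 ssNnHHll=4 ssNnHhLL=8 ssNnHhLl=16 ssNnHhll=8 ssNnhhLL=4 ssNnhhLl=8 ssNnhhll=4 ssnnHHLL=2 ssnnHHLl=4 ssnnHHll=2 ssnnHhLL=4 ssnnHhLl=8 ssnnHhll=4 ssnnhhLL=2 ssnnhhLl=4 ssnnhhll=2
ss nn hh ll hits 2/256; gcd=2; 2÷2/256÷2 = 1/128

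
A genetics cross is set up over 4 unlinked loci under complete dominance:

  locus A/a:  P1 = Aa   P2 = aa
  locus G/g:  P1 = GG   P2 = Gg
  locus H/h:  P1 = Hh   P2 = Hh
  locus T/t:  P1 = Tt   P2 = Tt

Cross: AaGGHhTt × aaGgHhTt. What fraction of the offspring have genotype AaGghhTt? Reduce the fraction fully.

P(AaGghhTt) = 1/32

AaGGHhTt gametes: AGHT×2, AGHt×2, AGhT×2, AGht×2, aGHT×2, aGHt×2, aGhT×2, aGht×2
aaGgHhTt gametes: aGHT×2, aGHt×2, aGhT×2, aGht×2, agHT×2, agHt×2, aghT×2, aght×2
AaGGHhTt×aaGgHhTt grid (16·16=256): AaGGHHTT=4 AaGGHHTt=8 AaGGHHtt=4 AaGGHhTT=8 AaGGHhTt=16 AaGGHhtt=8 AaGGhhTT=4 AaGGhhTt=8 AaGGhhtt=4 AaGgHHTT=4 AaGgHHTt=8 AaGgHHtt=4 AaGgHhTT=8 AaGgHhTt=16 AaGgHhtt=8 AaGghhTT=4 AaGghhTt=8 AaGghhtt=4 aaGGHHTT=4 aaGGHHTt=8 aaGGHHtt=4 aaGGHhTT=8 aaGGHhTt=16 aaGGHhtt=8 aaGGhhTT=4 aaGGhhTt=8 aaGGhhtt=4 aaGgHHTT=4 aaGgHHTt=8 aaGgHHtt=4 aaGgHhTT=8 aaGgHhTt=16 aaGgHhtt=8 aaGghhTT=4 aaGghhTt=8 aaGghhtt=4
AaGghhTt hits 8/256; gcd=8; 8÷8/256÷8 = 1/32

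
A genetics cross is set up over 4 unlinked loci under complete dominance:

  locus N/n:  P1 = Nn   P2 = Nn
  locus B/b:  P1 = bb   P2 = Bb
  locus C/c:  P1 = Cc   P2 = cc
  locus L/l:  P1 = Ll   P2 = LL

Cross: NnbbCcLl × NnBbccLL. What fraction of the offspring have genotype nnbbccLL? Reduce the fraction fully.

P(nnbbccLL) = 1/32

NnbbCcLl gametes: NbCL×2, NbCl×2, NbcL×2, Nbcl×2, nbCL×2, nbCl×2, nbcL×2, nbcl×2
NnBbccLL gametes: NBcL×4, NbcL×4, nBcL×4, nbcL×4
NnbbCcLl×NnBbccLL grid (16·16=256): NNBbCcLL=8 NNBbCcLl=8 NNBbccLL=8 NNBbccLl=8 NNbbCcLL=8 NNbbCcLl=8 NNbbccLL=8 NNbbccLl=8 NnBbCcLL=16 NnBbCcLl=16 NnBbccLL=16 NnBbccLl=16 NnbbCcLL=16 NnbbCcLl=16 NnbbccLL=16 NnbbccLl=16 nnBbCcLL=8 nnBbCcLl=8 nnBbccLL=8 nnBbccLl=8 nnbbCcLL=8 nnbbCcLl=8 nnbbccLL=8 nnbbccLl=8
nnbbccLL hits 8/256; gcd=8; 8÷8/256÷8 = 1/32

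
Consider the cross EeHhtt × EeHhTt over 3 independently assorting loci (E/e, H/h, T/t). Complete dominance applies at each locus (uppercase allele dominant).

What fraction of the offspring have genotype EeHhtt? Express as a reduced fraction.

EeHhtt gametes: EHt×2, Eht×2, eHt×2, eht×2
EeHhTt gametes: EHT×1, EHt×1, EhT×1, Eht×1, eHT×1, eHt×1, ehT×1, eht×1
EeHhtt×EeHhTt grid (8·8=64): EEHHTt=2 EEHHtt=2 EEHhTt=4 EEHhtt=4 EEhhTt=2 EEhhtt=2 EeHHTt=4 EeHHtt=4 EeHhTt=8 EeHhtt=8 EehhTt=4 Eehhtt=4 eeHHTt=2 eeHHtt=2 eeHhTt=4 eeHhtt=4 eehhTt=2 eehhtt=2
EeHhtt hits 8/64; gcd=8; 8÷8/64÷8 = 1/8

P(EeHhtt) = 1/8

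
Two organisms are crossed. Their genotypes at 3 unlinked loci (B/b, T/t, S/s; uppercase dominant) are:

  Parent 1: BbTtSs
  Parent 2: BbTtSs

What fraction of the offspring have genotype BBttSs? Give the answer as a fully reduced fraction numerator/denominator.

P(BBttSs) = 1/32

BbTtSs gametes: BTS×1, BTs×1, BtS×1, Bts×1, bTS×1, bTs×1, btS×1, bts×1
BbTtSs gametes: BTS×1, BTs×1, BtS×1, Bts×1, bTS×1, bTs×1, btS×1, bts×1
BbTtSs×BbTtSs grid (8·8=64): BBTTSS=1 BBTTSs=2 BBTTss=1 BBTtSS=2 BBTtSs=4 BBTtss=2 BBttSS=1 BBttSs=2 BBttss=1 BbTTSS=2 BbTTSs=4 BbTTss=2 BbTtSS=4 BbTtSs=8 BbTtss=4 BbttSS=2 BbttSs=4 Bbttss=2 bbTTSS=1 bbTTSs=2 bbTTss=1 bbTtSS=2 bbTtSs=4 bbTtss=2 bbttSS=1 bbttSs=2 bbttss=1
BBttSs hits 2/64; gcd=2; 2÷2/64÷2 = 1/32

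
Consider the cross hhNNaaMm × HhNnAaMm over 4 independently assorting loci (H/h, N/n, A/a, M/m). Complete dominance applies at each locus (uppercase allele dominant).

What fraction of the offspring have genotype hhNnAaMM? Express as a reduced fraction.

P(hhNnAaMM) = 1/32

hhNNaaMm gametes: hNaM×8, hNam×8
HhNnAaMm gametes: HNAM×1, HNAm×1, HNaM×1, HNam×1, HnAM×1, HnAm×1, HnaM×1, Hnam×1, hNAM×1, hNAm×1, hNaM×1, hNam×1, hnAM×1, hnAm×1, hnaM×1, hnam×1
hhNNaaMm×HhNnAaMm grid (16·16=256): HhNNAaMM=8 HhNNAaMm=16 HhNNAamm=8 HhNNaaMM=8 HhNNaaMm=16 HhNNaamm=8 HhNnAaMM=8 HhNnAaMm=16 HhNnAamm=8 HhNnaaMM=8 HhNnaaMm=16 HhNnaamm=8 hhNNAaMM=8 hhNNAaMm=16 hhNNAamm=8 hhNNaaMM=8 hhNNaaMm=16 hhNNaamm=8 hhNnAaMM=8 hhNnAaMm=16 hhNnAamm=8 hhNnaaMM=8 hhNnaaMm=16 hhNnaamm=8
hhNnAaMM hits 8/256; gcd=8; 8÷8/256÷8 = 1/32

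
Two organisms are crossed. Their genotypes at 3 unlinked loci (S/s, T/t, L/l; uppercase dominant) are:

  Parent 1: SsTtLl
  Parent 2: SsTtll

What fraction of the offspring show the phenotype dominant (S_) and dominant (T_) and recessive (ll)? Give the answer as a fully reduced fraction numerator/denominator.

SsTtLl gametes: STL×1, STl×1, StL×1, Stl×1, sTL×1, sTl×1, stL×1, stl×1
SsTtll gametes: STl×2, Stl×2, sTl×2, stl×2
SsTtLl×SsTtll grid (8·8=64): SSTTLl=2 SSTTll=2 SSTtLl=4 SSTtll=4 SSttLl=2 SSttll=2 SsTTLl=4 SsTTll=4 SsTtLl=8 SsTtll=8 SsttLl=4 Ssttll=4 ssTTLl=2 ssTTll=2 ssTtLl=4 ssTtll=4 ssttLl=2 ssttll=2
S_ T_ ll hits 18/64; gcd=2; 18÷2/64÷2 = 9/32

P(S_ T_ ll) = 9/32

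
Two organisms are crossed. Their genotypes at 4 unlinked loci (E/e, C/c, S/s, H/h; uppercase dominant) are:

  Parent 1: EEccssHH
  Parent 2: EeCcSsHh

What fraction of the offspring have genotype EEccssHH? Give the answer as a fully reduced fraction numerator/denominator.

EEccssHH gametes: EcsH×16
EeCcSsHh gametes: ECSH×1, ECSh×1, ECsH×1, ECsh×1, EcSH×1, EcSh×1, EcsH×1, Ecsh×1, eCSH×1, eCSh×1, eCsH×1, eCsh×1, ecSH×1, ecSh×1, ecsH×1, ecsh×1
EEccssHH×EeCcSsHh grid (16·16=256): EECcSsHH=16 EECcSsHh=16 EECcssHH=16 EECcssHh=16 EEccSsHH=16 EEccSsHh=16 EEccssHH=16 EEccssHh=16 EeCcSsHH=16 EeCcSsHh=16 EeCcssHH=16 EeCcssHh=16 EeccSsHH=16 EeccSsHh=16 EeccssHH=16 EeccssHh=16
EEccssHH hits 16/256; gcd=16; 16÷16/256÷16 = 1/16

P(EEccssHH) = 1/16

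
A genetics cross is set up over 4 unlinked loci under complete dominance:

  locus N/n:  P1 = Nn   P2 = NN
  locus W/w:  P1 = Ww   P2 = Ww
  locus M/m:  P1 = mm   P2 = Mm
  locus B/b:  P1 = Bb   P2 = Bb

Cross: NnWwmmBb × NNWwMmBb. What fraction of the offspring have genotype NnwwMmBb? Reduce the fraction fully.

P(NnwwMmBb) = 1/32

NnWwmmBb gametes: NWmB×2, NWmb×2, NwmB×2, Nwmb×2, nWmB×2, nWmb×2, nwmB×2, nwmb×2
NNWwMmBb gametes: NWMB×2, NWMb×2, NWmB×2, NWmb×2, NwMB×2, NwMb×2, NwmB×2, Nwmb×2
NnWwmmBb×NNWwMmBb grid (16·16=256): NNWWMmBB=4 NNWWMmBb=8 NNWWMmbb=4 NNWWmmBB=4 NNWWmmBb=8 NNWWmmbb=4 NNWwMmBB=8 NNWwMmBb=16 NNWwMmbb=8 NNWwmmBB=8 NNWwmmBb=16 NNWwmmbb=8 NNwwMmBB=4 NNwwMmBb=8 NNwwMmbb=4 NNwwmmBB=4 NNwwmmBb=8 NNwwmmbb=4 NnWWMmBB=4 NnWWMmBb=8 NnWWMmbb=4 NnWWmmBB=4 NnWWmmBb=8 NnWWmmbb=4 NnWwMmBB=8 NnWwMmBb=16 NnWwMmbb=8 NnWwmmBB=8 NnWwmmBb=16 NnWwmmbb=8 NnwwMmBB=4 NnwwMmBb=8 NnwwMmbb=4 NnwwmmBB=4 NnwwmmBb=8 Nnwwmmbb=4
NnwwMmBb hits 8/256; gcd=8; 8÷8/256÷8 = 1/32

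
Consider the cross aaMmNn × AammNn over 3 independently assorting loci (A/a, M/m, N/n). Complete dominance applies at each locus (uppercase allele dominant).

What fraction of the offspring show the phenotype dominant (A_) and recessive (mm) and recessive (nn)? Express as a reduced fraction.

P(A_ mm nn) = 1/16

aaMmNn gametes: aMN×2, aMn×2, amN×2, amn×2
AammNn gametes: AmN×2, Amn×2, amN×2, amn×2
aaMmNn×AammNn grid (8·8=64): AaMmNN=4 AaMmNn=8 AaMmnn=4 AammNN=4 AammNn=8 Aammnn=4 aaMmNN=4 aaMmNn=8 aaMmnn=4 aammNN=4 aammNn=8 aammnn=4
A_ mm nn hits 4/64; gcd=4; 4÷4/64÷4 = 1/16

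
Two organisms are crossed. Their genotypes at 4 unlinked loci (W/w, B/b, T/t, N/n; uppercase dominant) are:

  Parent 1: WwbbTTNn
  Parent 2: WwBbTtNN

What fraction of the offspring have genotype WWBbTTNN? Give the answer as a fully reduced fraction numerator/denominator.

P(WWBbTTNN) = 1/32

WwbbTTNn gametes: WbTN×4, WbTn×4, wbTN×4, wbTn×4
WwBbTtNN gametes: WBTN×2, WBtN×2, WbTN×2, WbtN×2, wBTN×2, wBtN×2, wbTN×2, wbtN×2
WwbbTTNn×WwBbTtNN grid (16·16=256): WWBbTTNN=8 WWBbTTNn=8 WWBbTtNN=8 WWBbTtNn=8 WWbbTTNN=8 WWbbTTNn=8 WWbbTtNN=8 WWbbTtNn=8 WwBbTTNN=16 WwBbTTNn=16 WwBbTtNN=16 WwBbTtNn=16 WwbbTTNN=16 WwbbTTNn=16 WwbbTtNN=16 WwbbTtNn=16 wwBbTTNN=8 wwBbTTNn=8 wwBbTtNN=8 wwBbTtNn=8 wwbbTTNN=8 wwbbTTNn=8 wwbbTtNN=8 wwbbTtNn=8
WWBbTTNN hits 8/256; gcd=8; 8÷8/256÷8 = 1/32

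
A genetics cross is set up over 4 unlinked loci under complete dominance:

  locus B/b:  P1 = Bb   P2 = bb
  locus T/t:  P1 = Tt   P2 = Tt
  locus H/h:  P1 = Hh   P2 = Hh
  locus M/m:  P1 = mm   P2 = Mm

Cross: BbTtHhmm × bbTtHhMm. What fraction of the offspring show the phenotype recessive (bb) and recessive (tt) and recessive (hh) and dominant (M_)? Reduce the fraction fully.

P(bb tt hh M_) = 1/64

BbTtHhmm gametes: BTHm×2, BThm×2, BtHm×2, Bthm×2, bTHm×2, bThm×2, btHm×2, bthm×2
bbTtHhMm gametes: bTHM×2, bTHm×2, bThM×2, bThm×2, btHM×2, btHm×2, bthM×2, bthm×2
BbTtHhmm×bbTtHhMm grid (16·16=256): BbTTHHMm=4 BbTTHHmm=4 BbTTHhMm=8 BbTTHhmm=8 BbTThhMm=4 BbTThhmm=4 BbTtHHMm=8 BbTtHHmm=8 BbTtHhMm=16 BbTtHhmm=16 BbTthhMm=8 BbTthhmm=8 BbttHHMm=4 BbttHHmm=4 BbttHhMm=8 BbttHhmm=8 BbtthhMm=4 Bbtthhmm=4 bbTTHHMm=4 bbTTHHmm=4 bbTTHhMm=8 bbTTHhmm=8 bbTThhMm=4 bbTThhmm=4 bbTtHHMm=8 bbTtHHmm=8 bbTtHhMm=16 bbTtHhmm=16 bbTthhMm=8 bbTthhmm=8 bbttHHMm=4 bbttHHmm=4 bbttHhMm=8 bbttHhmm=8 bbtthhMm=4 bbtthhmm=4
bb tt hh M_ hits 4/256; gcd=4; 4÷4/256÷4 = 1/64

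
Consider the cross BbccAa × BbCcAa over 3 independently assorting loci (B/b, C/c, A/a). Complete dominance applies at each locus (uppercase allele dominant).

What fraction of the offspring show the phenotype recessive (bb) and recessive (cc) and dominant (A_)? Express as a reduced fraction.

P(bb cc A_) = 3/32

BbccAa gametes: BcA×2, Bca×2, bcA×2, bca×2
BbCcAa gametes: BCA×1, BCa×1, BcA×1, Bca×1, bCA×1, bCa×1, bcA×1, bca×1
BbccAa×BbCcAa grid (8·8=64): BBCcAA=2 BBCcAa=4 BBCcaa=2 BBccAA=2 BBccAa=4 BBccaa=2 BbCcAA=4 BbCcAa=8 BbCcaa=4 BbccAA=4 BbccAa=8 Bbccaa=4 bbCcAA=2 bbCcAa=4 bbCcaa=2 bbccAA=2 bbccAa=4 bbccaa=2
bb cc A_ hits 6/64; gcd=2; 6÷2/64÷2 = 3/32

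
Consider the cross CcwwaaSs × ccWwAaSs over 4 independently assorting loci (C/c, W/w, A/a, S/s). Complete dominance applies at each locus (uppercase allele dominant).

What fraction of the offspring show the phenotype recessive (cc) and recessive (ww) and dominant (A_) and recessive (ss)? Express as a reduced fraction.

P(cc ww A_ ss) = 1/32

CcwwaaSs gametes: CwaS×4, Cwas×4, cwaS×4, cwas×4
ccWwAaSs gametes: cWAS×2, cWAs×2, cWaS×2, cWas×2, cwAS×2, cwAs×2, cwaS×2, cwas×2
CcwwaaSs×ccWwAaSs grid (16·16=256): CcWwAaSS=8 CcWwAaSs=16 CcWwAass=8 CcWwaaSS=8 CcWwaaSs=16 CcWwaass=8 CcwwAaSS=8 CcwwAaSs=16 CcwwAass=8 CcwwaaSS=8 CcwwaaSs=16 Ccwwaass=8 ccWwAaSS=8 ccWwAaSs=16 ccWwAass=8 ccWwaaSS=8 ccWwaaSs=16 ccWwaass=8 ccwwAaSS=8 ccwwAaSs=16 ccwwAass=8 ccwwaaSS=8 ccwwaaSs=16 ccwwaass=8
cc ww A_ ss hits 8/256; gcd=8; 8÷8/256÷8 = 1/32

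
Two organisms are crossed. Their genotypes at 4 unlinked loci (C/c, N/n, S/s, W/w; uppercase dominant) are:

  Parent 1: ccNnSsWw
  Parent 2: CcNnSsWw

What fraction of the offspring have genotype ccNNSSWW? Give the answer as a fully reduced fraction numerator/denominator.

ccNnSsWw gametes: cNSW×2, cNSw×2, cNsW×2, cNsw×2, cnSW×2, cnSw×2, cnsW×2, cnsw×2
CcNnSsWw gametes: CNSW×1, CNSw×1, CNsW×1, CNsw×1, CnSW×1, CnSw×1, CnsW×1, Cnsw×1, cNSW×1, cNSw×1, cNsW×1, cNsw×1, cnSW×1, cnSw×1, cnsW×1, cnsw×1
ccNnSsWw×CcNnSsWw grid (16·16=256): CcNNSSWW=2 CcNNSSWw=4 CcNNSSww=2 CcNNSsWW=4 CcNNSsWw=8 CcNNSsww=4 CcNNssWW=2 CcNNssWw=4 CcNNssww=2 CcNnSSWW=4 CcNnSSWw=8 CcNnSSww=4 CcNnSsWW=8 CcNnSsWw=16 CcNnSsww=8 CcNnssWW=4 CcNnssWw=8 CcNnssww=4 CcnnSSWW=2 CcnnSSWw=4 CcnnSSww=2 CcnnSsWW=4 CcnnSsWw=8 CcnnSsww=4 CcnnssWW=2 CcnnssWw=4 Ccnnssww=2 ccNNSSWW=2 ccNNSSWw=4 ccNNSSww=2 ccNNSsWW=4 ccNNSsWw=8 ccNNSsww=4 ccNNssWW=2 ccNNssWw=4 ccNNssww=2 ccNnSSWW=4 ccNnSSWw=8 ccNnSSww=4 ccNnSsWW=8 ccNnSsWw=16 ccNnSsww=8 ccNnssWW=4 ccNnssWw=8 ccNnssww=4 ccnnSSWW=2 ccnnSSWw=4 ccnnSSww=2 ccnnSsWW=4 ccnnSsWw=8 ccnnSsww=4 ccnnssWW=2 ccnnssWw=4 ccnnssww=2
ccNNSSWW hits 2/256; gcd=2; 2÷2/256÷2 = 1/128

P(ccNNSSWW) = 1/128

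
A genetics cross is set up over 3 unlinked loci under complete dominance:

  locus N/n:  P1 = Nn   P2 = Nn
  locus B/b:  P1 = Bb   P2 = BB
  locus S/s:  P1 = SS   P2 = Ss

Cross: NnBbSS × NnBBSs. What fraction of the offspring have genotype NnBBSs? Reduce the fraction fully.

NnBbSS gametes: NBS×2, NbS×2, nBS×2, nbS×2
NnBBSs gametes: NBS×2, NBs×2, nBS×2, nBs×2
NnBbSS×NnBBSs grid (8·8=64): NNBBSS=4 NNBBSs=4 NNBbSS=4 NNBbSs=4 NnBBSS=8 NnBBSs=8 NnBbSS=8 NnBbSs=8 nnBBSS=4 nnBBSs=4 nnBbSS=4 nnBbSs=4
NnBBSs hits 8/64; gcd=8; 8÷8/64÷8 = 1/8

P(NnBBSs) = 1/8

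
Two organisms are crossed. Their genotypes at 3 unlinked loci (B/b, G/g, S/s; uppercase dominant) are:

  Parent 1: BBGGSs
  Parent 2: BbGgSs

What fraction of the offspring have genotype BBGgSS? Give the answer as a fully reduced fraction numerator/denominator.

BBGGSs gametes: BGS×4, BGs×4
BbGgSs gametes: BGS×1, BGs×1, BgS×1, Bgs×1, bGS×1, bGs×1, bgS×1, bgs×1
BBGGSs×BbGgSs grid (8·8=64): BBGGSS=4 BBGGSs=8 BBGGss=4 BBGgSS=4 BBGgSs=8 BBGgss=4 BbGGSS=4 BbGGSs=8 BbGGss=4 BbGgSS=4 BbGgSs=8 BbGgss=4
BBGgSS hits 4/64; gcd=4; 4÷4/64÷4 = 1/16

P(BBGgSS) = 1/16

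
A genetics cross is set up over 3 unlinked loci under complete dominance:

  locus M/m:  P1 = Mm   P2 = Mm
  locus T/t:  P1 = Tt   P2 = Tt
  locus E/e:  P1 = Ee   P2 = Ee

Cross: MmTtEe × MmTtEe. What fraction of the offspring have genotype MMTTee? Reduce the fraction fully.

P(MMTTee) = 1/64

MmTtEe gametes: MTE×1, MTe×1, MtE×1, Mte×1, mTE×1, mTe×1, mtE×1, mte×1
MmTtEe gametes: MTE×1, MTe×1, MtE×1, Mte×1, mTE×1, mTe×1, mtE×1, mte×1
MmTtEe×MmTtEe grid (8·8=64): MMTTEE=1 MMTTEe=2 MMTTee=1 MMTtEE=2 MMTtEe=4 MMTtee=2 MMttEE=1 MMttEe=2 MMttee=1 MmTTEE=2 MmTTEe=4 MmTTee=2 MmTtEE=4 MmTtEe=8 MmTtee=4 MmttEE=2 MmttEe=4 Mmttee=2 mmTTEE=1 mmTTEe=2 mmTTee=1 mmTtEE=2 mmTtEe=4 mmTtee=2 mmttEE=1 mmttEe=2 mmttee=1
MMTTee hits 1/64; gcd=1; 1÷1/64÷1 = 1/64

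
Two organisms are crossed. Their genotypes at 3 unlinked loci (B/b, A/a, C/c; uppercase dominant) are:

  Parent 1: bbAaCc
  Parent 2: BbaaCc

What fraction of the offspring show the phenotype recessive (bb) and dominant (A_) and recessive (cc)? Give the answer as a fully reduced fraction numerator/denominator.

bbAaCc gametes: bAC×2, bAc×2, baC×2, bac×2
BbaaCc gametes: BaC×2, Bac×2, baC×2, bac×2
bbAaCc×BbaaCc grid (8·8=64): BbAaCC=4 BbAaCc=8 BbAacc=4 BbaaCC=4 BbaaCc=8 Bbaacc=4 bbAaCC=4 bbAaCc=8 bbAacc=4 bbaaCC=4 bbaaCc=8 bbaacc=4
bb A_ cc hits 4/64; gcd=4; 4÷4/64÷4 = 1/16

P(bb A_ cc) = 1/16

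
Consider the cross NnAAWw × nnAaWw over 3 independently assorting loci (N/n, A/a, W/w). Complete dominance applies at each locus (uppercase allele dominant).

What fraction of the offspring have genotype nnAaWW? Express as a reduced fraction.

NnAAWw gametes: NAW×2, NAw×2, nAW×2, nAw×2
nnAaWw gametes: nAW×2, nAw×2, naW×2, naw×2
NnAAWw×nnAaWw grid (8·8=64): NnAAWW=4 NnAAWw=8 NnAAww=4 NnAaWW=4 NnAaWw=8 NnAaww=4 nnAAWW=4 nnAAWw=8 nnAAww=4 nnAaWW=4 nnAaWw=8 nnAaww=4
nnAaWW hits 4/64; gcd=4; 4÷4/64÷4 = 1/16

P(nnAaWW) = 1/16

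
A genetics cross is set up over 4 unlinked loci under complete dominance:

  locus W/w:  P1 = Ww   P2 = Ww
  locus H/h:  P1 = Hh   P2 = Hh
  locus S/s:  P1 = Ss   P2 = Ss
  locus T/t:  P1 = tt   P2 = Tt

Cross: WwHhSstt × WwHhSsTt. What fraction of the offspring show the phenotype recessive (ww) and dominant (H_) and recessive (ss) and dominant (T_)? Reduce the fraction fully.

WwHhSstt gametes: WHSt×2, WHst×2, WhSt×2, Whst×2, wHSt×2, wHst×2, whSt×2, whst×2
WwHhSsTt gametes: WHST×1, WHSt×1, WHsT×1, WHst×1, WhST×1, WhSt×1, WhsT×1, Whst×1, wHST×1, wHSt×1, wHsT×1, wHst×1, whST×1, whSt×1, whsT×1, whst×1
WwHhSstt×WwHhSsTt grid (16·16=256): WWHHSSTt=2 WWHHSStt=2 WWHHSsTt=4 WWHHSstt=4 WWHHssTt=2 WWHHsstt=2 WWHhSSTt=4 WWHhSStt=4 WWHhSsTt=8 WWHhSstt=8 WWHhssTt=4 WWHhsstt=4 WWhhSSTt=2 WWhhSStt=2 WWhhSsTt=4 WWhhSstt=4 WWhhssTt=2 WWhhsstt=2 WwHHSSTt=4 WwHHSStt=4 WwHHSsTt=8 WwHHSstt=8 WwHHssTt=4 WwHHsstt=4 WwHhSSTt=8 WwHhSStt=8 WwHhSsTt=16 WwHhSstt=16 WwHhssTt=8 WwHhsstt=8 WwhhSSTt=4 WwhhSStt=4 WwhhSsTt=8 WwhhSstt=8 WwhhssTt=4 Wwhhsstt=4 wwHHSSTt=2 wwHHSStt=2 wwHHSsTt=4 wwHHSstt=4 wwHHssTt=2 wwHHsstt=2 wwHhSSTt=4 wwHhSStt=4 wwHhSsTt=8 wwHhSstt=8 wwHhssTt=4 wwHhsstt=4 wwhhSSTt=2 wwhhSStt=2 wwhhSsTt=4 wwhhSstt=4 wwhhssTt=2 wwhhsstt=2
ww H_ ss T_ hits 6/256; gcd=2; 6÷2/256÷2 = 3/128

P(ww H_ ss T_) = 3/128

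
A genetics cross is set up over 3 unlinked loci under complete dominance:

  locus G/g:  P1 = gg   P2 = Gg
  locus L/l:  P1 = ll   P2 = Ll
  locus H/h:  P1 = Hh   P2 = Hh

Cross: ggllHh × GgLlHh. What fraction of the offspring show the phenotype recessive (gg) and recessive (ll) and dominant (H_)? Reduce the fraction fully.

P(gg ll H_) = 3/16

ggllHh gametes: glH×4, glh×4
GgLlHh gametes: GLH×1, GLh×1, GlH×1, Glh×1, gLH×1, gLh×1, glH×1, glh×1
ggllHh×GgLlHh grid (8·8=64): GgLlHH=4 GgLlHh=8 GgLlhh=4 GgllHH=4 GgllHh=8 Ggllhh=4 ggLlHH=4 ggLlHh=8 ggLlhh=4 ggllHH=4 ggllHh=8 ggllhh=4
gg ll H_ hits 12/64; gcd=4; 12÷4/64÷4 = 3/16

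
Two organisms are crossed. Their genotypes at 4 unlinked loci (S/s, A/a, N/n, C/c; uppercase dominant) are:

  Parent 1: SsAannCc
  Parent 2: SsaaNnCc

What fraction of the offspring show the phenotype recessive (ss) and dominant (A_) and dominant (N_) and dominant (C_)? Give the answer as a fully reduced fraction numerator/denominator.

SsAannCc gametes: SAnC×2, SAnc×2, SanC×2, Sanc×2, sAnC×2, sAnc×2, sanC×2, sanc×2
SsaaNnCc gametes: SaNC×2, SaNc×2, SanC×2, Sanc×2, saNC×2, saNc×2, sanC×2, sanc×2
SsAannCc×SsaaNnCc grid (16·16=256): SSAaNnCC=4 SSAaNnCc=8 SSAaNncc=4 SSAannCC=4 SSAannCc=8 SSAanncc=4 SSaaNnCC=4 SSaaNnCc=8 SSaaNncc=4 SSaannCC=4 SSaannCc=8 SSaanncc=4 SsAaNnCC=8 SsAaNnCc=16 SsAaNncc=8 SsAannCC=8 SsAannCc=16 SsAanncc=8 SsaaNnCC=8 SsaaNnCc=16 SsaaNncc=8 SsaannCC=8 SsaannCc=16 Ssaanncc=8 ssAaNnCC=4 ssAaNnCc=8 ssAaNncc=4 ssAannCC=4 ssAannCc=8 ssAanncc=4 ssaaNnCC=4 ssaaNnCc=8 ssaaNncc=4 ssaannCC=4 ssaannCc=8 ssaanncc=4
ss A_ N_ C_ hits 12/256; gcd=4; 12÷4/256÷4 = 3/64

P(ss A_ N_ C_) = 3/64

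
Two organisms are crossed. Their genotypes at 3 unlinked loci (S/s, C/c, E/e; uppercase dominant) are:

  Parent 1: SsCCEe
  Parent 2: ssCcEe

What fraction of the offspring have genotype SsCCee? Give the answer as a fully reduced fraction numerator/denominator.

SsCCEe gametes: SCE×2, SCe×2, sCE×2, sCe×2
ssCcEe gametes: sCE×2, sCe×2, scE×2, sce×2
SsCCEe×ssCcEe grid (8·8=64): SsCCEE=4 SsCCEe=8 SsCCee=4 SsCcEE=4 SsCcEe=8 SsCcee=4 ssCCEE=4 ssCCEe=8 ssCCee=4 ssCcEE=4 ssCcEe=8 ssCcee=4
SsCCee hits 4/64; gcd=4; 4÷4/64÷4 = 1/16

P(SsCCee) = 1/16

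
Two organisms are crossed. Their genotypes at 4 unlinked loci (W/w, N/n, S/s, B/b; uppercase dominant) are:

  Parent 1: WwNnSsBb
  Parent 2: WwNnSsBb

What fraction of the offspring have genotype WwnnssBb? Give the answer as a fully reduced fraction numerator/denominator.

P(WwnnssBb) = 1/64

WwNnSsBb gametes: WNSB×1, WNSb×1, WNsB×1, WNsb×1, WnSB×1, WnSb×1, WnsB×1, Wnsb×1, wNSB×1, wNSb×1, wNsB×1, wNsb×1, wnSB×1, wnSb×1, wnsB×1, wnsb×1
WwNnSsBb gametes: WNSB×1, WNSb×1, WNsB×1, WNsb×1, WnSB×1, WnSb×1, WnsB×1, Wnsb×1, wNSB×1, wNSb×1, wNsB×1, wNsb×1, wnSB×1, wnSb×1, wnsB×1, wnsb×1
WwNnSsBb×WwNnSsBb grid (16·16=256): WWNNSSBB=1 WWNNSSBb=2 WWNNSSbb=1 WWNNSsBB=2 WWNNSsBb=4 WWNNSsbb=2 WWNNssBB=1 WWNNssBb=2 WWNNssbb=1 WWNnSSBB=2 WWNnSSBb=4 WWNnSSbb=2 WWNnSsBB=4 WWNnSsBb=8 WWNnSsbb=4 WWNnssBB=2 WWNnssBb=4 WWNnssbb=2 WWnnSSBB=1 WWnnSSBb=2 WWnnSSbb=1 WWnnSsBB=2 WWnnSsBb=4 WWnnSsbb=2 WWnnssBB=1 WWnnssBb=2 WWnnssbb=1 WwNNSSBB=2 WwNNSSBb=4 WwNNSSbb=2 WwNNSsBB=4 WwNNSsBb=8 WwNNSsbb=4 WwNNssBB=2 WwNNssBb=4 WwNNssbb=2 WwNnSSBB=4 WwNnSSBb=8 WwNnSSbb=4 WwNnSsBB=8 WwNnSsBb=16 WwNnSsbb=8 WwNnssBB=4 WwNnssBb=8 WwNnssbb=4 WwnnSSBB=2 WwnnSSBb=4 WwnnSSbb=2 WwnnSsBB=4 WwnnSsBb=8 WwnnSsbb=4 WwnnssBB=2 WwnnssBb=4 Wwnnssbb=2 wwNNSSBB=1 wwNNSSBb=2 wwNNSSbb=1 wwNNSsBB=2 wwNNSsBb=4 wwNNSsbb=2 wwNNssBB=1 wwNNssBb=2 wwNNssbb=1 wwNnSSBB=2 wwNnSSBb=4 wwNnSSbb=2 wwNnSsBB=4 wwNnSsBb=8 wwNnSsbb=4 wwNnssBB=2 wwNnssBb=4 wwNnssbb=2 wwnnSSBB=1 wwnnSSBb=2 wwnnSSbb=1 wwnnSsBB=2 wwnnSsBb=4 wwnnSsbb=2 wwnnssBB=1 wwnnssBb=2 wwnnssbb=1
WwnnssBb hits 4/256; gcd=4; 4÷4/256÷4 = 1/64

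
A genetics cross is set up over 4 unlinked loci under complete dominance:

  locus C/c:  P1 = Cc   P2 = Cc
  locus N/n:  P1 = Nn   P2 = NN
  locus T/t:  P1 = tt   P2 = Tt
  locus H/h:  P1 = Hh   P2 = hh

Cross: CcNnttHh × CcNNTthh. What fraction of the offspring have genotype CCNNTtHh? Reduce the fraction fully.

CcNnttHh gametes: CNtH×2, CNth×2, CntH×2, Cnth×2, cNtH×2, cNth×2, cntH×2, cnth×2
CcNNTthh gametes: CNTh×4, CNth×4, cNTh×4, cNth×4
CcNnttHh×CcNNTthh grid (16·16=256): CCNNTtHh=8 CCNNTthh=8 CCNNttHh=8 CCNNtthh=8 CCNnTtHh=8 CCNnTthh=8 CCNnttHh=8 CCNntthh=8 CcNNTtHh=16 CcNNTthh=16 CcNNttHh=16 CcNNtthh=16 CcNnTtHh=16 CcNnTthh=16 CcNnttHh=16 CcNntthh=16 ccNNTtHh=8 ccNNTthh=8 ccNNttHh=8 ccNNtthh=8 ccNnTtHh=8 ccNnTthh=8 ccNnttHh=8 ccNntthh=8
CCNNTtHh hits 8/256; gcd=8; 8÷8/256÷8 = 1/32

P(CCNNTtHh) = 1/32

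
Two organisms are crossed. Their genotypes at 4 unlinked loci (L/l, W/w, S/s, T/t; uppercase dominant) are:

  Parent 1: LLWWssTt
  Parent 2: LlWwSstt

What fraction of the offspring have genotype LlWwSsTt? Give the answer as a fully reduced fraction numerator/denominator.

P(LlWwSsTt) = 1/16

LLWWssTt gametes: LWsT×8, LWst×8
LlWwSstt gametes: LWSt×2, LWst×2, LwSt×2, Lwst×2, lWSt×2, lWst×2, lwSt×2, lwst×2
LLWWssTt×LlWwSstt grid (16·16=256): LLWWSsTt=16 LLWWSstt=16 LLWWssTt=16 LLWWsstt=16 LLWwSsTt=16 LLWwSstt=16 LLWwssTt=16 LLWwsstt=16 LlWWSsTt=16 LlWWSstt=16 LlWWssTt=16 LlWWsstt=16 LlWwSsTt=16 LlWwSstt=16 LlWwssTt=16 LlWwsstt=16
LlWwSsTt hits 16/256; gcd=16; 16÷16/256÷16 = 1/16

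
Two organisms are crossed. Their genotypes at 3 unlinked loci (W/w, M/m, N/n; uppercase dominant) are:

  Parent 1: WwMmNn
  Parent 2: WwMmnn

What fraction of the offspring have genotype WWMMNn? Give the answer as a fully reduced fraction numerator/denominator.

P(WWMMNn) = 1/32

WwMmNn gametes: WMN×1, WMn×1, WmN×1, Wmn×1, wMN×1, wMn×1, wmN×1, wmn×1
WwMmnn gametes: WMn×2, Wmn×2, wMn×2, wmn×2
WwMmNn×WwMmnn grid (8·8=64): WWMMNn=2 WWMMnn=2 WWMmNn=4 WWMmnn=4 WWmmNn=2 WWmmnn=2 WwMMNn=4 WwMMnn=4 WwMmNn=8 WwMmnn=8 WwmmNn=4 Wwmmnn=4 wwMMNn=2 wwMMnn=2 wwMmNn=4 wwMmnn=4 wwmmNn=2 wwmmnn=2
WWMMNn hits 2/64; gcd=2; 2÷2/64÷2 = 1/32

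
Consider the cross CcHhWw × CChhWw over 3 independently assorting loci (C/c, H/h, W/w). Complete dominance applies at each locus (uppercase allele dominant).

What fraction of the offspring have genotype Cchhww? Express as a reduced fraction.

CcHhWw gametes: CHW×1, CHw×1, ChW×1, Chw×1, cHW×1, cHw×1, chW×1, chw×1
CChhWw gametes: ChW×4, Chw×4
CcHhWw×CChhWw grid (8·8=64): CCHhWW=4 CCHhWw=8 CCHhww=4 CChhWW=4 CChhWw=8 CChhww=4 CcHhWW=4 CcHhWw=8 CcHhww=4 CchhWW=4 CchhWw=8 Cchhww=4
Cchhww hits 4/64; gcd=4; 4÷4/64÷4 = 1/16

P(Cchhww) = 1/16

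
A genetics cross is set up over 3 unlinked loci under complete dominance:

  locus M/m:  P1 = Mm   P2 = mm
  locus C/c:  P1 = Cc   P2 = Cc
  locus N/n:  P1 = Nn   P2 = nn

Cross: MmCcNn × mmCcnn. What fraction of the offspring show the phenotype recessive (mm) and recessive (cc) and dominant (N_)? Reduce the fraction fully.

MmCcNn gametes: MCN×1, MCn×1, McN×1, Mcn×1, mCN×1, mCn×1, mcN×1, mcn×1
mmCcnn gametes: mCn×4, mcn×4
MmCcNn×mmCcnn grid (8·8=64): MmCCNn=4 MmCCnn=4 MmCcNn=8 MmCcnn=8 MmccNn=4 Mmccnn=4 mmCCNn=4 mmCCnn=4 mmCcNn=8 mmCcnn=8 mmccNn=4 mmccnn=4
mm cc N_ hits 4/64; gcd=4; 4÷4/64÷4 = 1/16

P(mm cc N_) = 1/16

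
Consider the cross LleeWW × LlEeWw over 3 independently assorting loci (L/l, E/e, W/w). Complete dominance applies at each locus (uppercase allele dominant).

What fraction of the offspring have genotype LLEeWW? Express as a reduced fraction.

P(LLEeWW) = 1/16

LleeWW gametes: LeW×4, leW×4
LlEeWw gametes: LEW×1, LEw×1, LeW×1, Lew×1, lEW×1, lEw×1, leW×1, lew×1
LleeWW×LlEeWw grid (8·8=64): LLEeWW=4 LLEeWw=4 LLeeWW=4 LLeeWw=4 LlEeWW=8 LlEeWw=8 LleeWW=8 LleeWw=8 llEeWW=4 llEeWw=4 lleeWW=4 lleeWw=4
LLEeWW hits 4/64; gcd=4; 4÷4/64÷4 = 1/16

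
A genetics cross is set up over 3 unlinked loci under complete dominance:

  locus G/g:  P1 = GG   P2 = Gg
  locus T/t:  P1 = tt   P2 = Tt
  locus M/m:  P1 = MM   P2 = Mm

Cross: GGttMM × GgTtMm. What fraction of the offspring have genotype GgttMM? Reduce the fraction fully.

P(GgttMM) = 1/8

GGttMM gametes: GtM×8
GgTtMm gametes: GTM×1, GTm×1, GtM×1, Gtm×1, gTM×1, gTm×1, gtM×1, gtm×1
GGttMM×GgTtMm grid (8·8=64): GGTtMM=8 GGTtMm=8 GGttMM=8 GGttMm=8 GgTtMM=8 GgTtMm=8 GgttMM=8 GgttMm=8
GgttMM hits 8/64; gcd=8; 8÷8/64÷8 = 1/8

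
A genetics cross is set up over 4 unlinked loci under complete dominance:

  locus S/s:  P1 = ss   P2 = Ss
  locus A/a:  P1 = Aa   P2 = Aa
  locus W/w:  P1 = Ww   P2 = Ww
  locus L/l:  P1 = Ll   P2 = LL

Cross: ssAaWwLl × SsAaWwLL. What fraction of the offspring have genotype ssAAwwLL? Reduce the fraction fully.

ssAaWwLl gametes: sAWL×2, sAWl×2, sAwL×2, sAwl×2, saWL×2, saWl×2, sawL×2, sawl×2
SsAaWwLL gametes: SAWL×2, SAwL×2, SaWL×2, SawL×2, sAWL×2, sAwL×2, saWL×2, sawL×2
ssAaWwLl×SsAaWwLL grid (16·16=256): SsAAWWLL=4 SsAAWWLl=4 SsAAWwLL=8 SsAAWwLl=8 SsAAwwLL=4 SsAAwwLl=4 SsAaWWLL=8 SsAaWWLl=8 SsAaWwLL=16 SsAaWwLl=16 SsAawwLL=8 SsAawwLl=8 SsaaWWLL=4 SsaaWWLl=4 SsaaWwLL=8 SsaaWwLl=8 SsaawwLL=4 SsaawwLl=4 ssAAWWLL=4 ssAAWWLl=4 ssAAWwLL=8 ssAAWwLl=8 ssAAwwLL=4 ssAAwwLl=4 ssAaWWLL=8 ssAaWWLl=8 ssAaWwLL=16 ssAaWwLl=16 ssAawwLL=8 ssAawwLl=8 ssaaWWLL=4 ssaaWWLl=4 ssaaWwLL=8 ssaaWwLl=8 ssaawwLL=4 ssaawwLl=4
ssAAwwLL hits 4/256; gcd=4; 4÷4/256÷4 = 1/64

P(ssAAwwLL) = 1/64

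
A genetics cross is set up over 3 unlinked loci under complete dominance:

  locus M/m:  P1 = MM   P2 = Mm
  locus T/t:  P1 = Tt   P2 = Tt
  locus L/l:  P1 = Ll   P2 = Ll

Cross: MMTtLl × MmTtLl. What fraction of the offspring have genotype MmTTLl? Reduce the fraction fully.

MMTtLl gametes: MTL×2, MTl×2, MtL×2, Mtl×2
MmTtLl gametes: MTL×1, MTl×1, MtL×1, Mtl×1, mTL×1, mTl×1, mtL×1, mtl×1
MMTtLl×MmTtLl grid (8·8=64): MMTTLL=2 MMTTLl=4 MMTTll=2 MMTtLL=4 MMTtLl=8 MMTtll=4 MMttLL=2 MMttLl=4 MMttll=2 MmTTLL=2 MmTTLl=4 MmTTll=2 MmTtLL=4 MmTtLl=8 MmTtll=4 MmttLL=2 MmttLl=4 Mmttll=2
MmTTLl hits 4/64; gcd=4; 4÷4/64÷4 = 1/16

P(MmTTLl) = 1/16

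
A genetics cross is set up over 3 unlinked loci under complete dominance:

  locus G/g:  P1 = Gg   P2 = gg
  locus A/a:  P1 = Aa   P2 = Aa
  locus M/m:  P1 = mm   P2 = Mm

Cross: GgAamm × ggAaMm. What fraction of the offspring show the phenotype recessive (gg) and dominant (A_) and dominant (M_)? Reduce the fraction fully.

P(gg A_ M_) = 3/16

GgAamm gametes: GAm×2, Gam×2, gAm×2, gam×2
ggAaMm gametes: gAM×2, gAm×2, gaM×2, gam×2
GgAamm×ggAaMm grid (8·8=64): GgAAMm=4 GgAAmm=4 GgAaMm=8 GgAamm=8 GgaaMm=4 Ggaamm=4 ggAAMm=4 ggAAmm=4 ggAaMm=8 ggAamm=8 ggaaMm=4 ggaamm=4
gg A_ M_ hits 12/64; gcd=4; 12÷4/64÷4 = 3/16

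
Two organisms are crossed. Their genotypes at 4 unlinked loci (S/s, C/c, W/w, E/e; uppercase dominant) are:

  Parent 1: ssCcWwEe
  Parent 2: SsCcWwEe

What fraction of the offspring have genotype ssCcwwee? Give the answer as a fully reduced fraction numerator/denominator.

ssCcWwEe gametes: sCWE×2, sCWe×2, sCwE×2, sCwe×2, scWE×2, scWe×2, scwE×2, scwe×2
SsCcWwEe gametes: SCWE×1, SCWe×1, SCwE×1, SCwe×1, ScWE×1, ScWe×1, ScwE×1, Scwe×1, sCWE×1, sCWe×1, sCwE×1, sCwe×1, scWE×1, scWe×1, scwE×1, scwe×1
ssCcWwEe×SsCcWwEe grid (16·16=256): SsCCWWEE=2 SsCCWWEe=4 SsCCWWee=2 SsCCWwEE=4 SsCCWwEe=8 SsCCWwee=4 SsCCwwEE=2 SsCCwwEe=4 SsCCwwee=2 SsCcWWEE=4 SsCcWWEe=8 SsCcWWee=4 SsCcWwEE=8 SsCcWwEe=16 SsCcWwee=8 SsCcwwEE=4 SsCcwwEe=8 SsCcwwee=4 SsccWWEE=2 SsccWWEe=4 SsccWWee=2 SsccWwEE=4 SsccWwEe=8 SsccWwee=4 SsccwwEE=2 SsccwwEe=4 Ssccwwee=2 ssCCWWEE=2 ssCCWWEe=4 ssCCWWee=2 ssCCWwEE=4 ssCCWwEe=8 ssCCWwee=4 ssCCwwEE=2 ssCCwwEe=4 ssCCwwee=2 ssCcWWEE=4 ssCcWWEe=8 ssCcWWee=4 ssCcWwEE=8 ssCcWwEe=16 ssCcWwee=8 ssCcwwEE=4 ssCcwwEe=8 ssCcwwee=4 ssccWWEE=2 ssccWWEe=4 ssccWWee=2 ssccWwEE=4 ssccWwEe=8 ssccWwee=4 ssccwwEE=2 ssccwwEe=4 ssccwwee=2
ssCcwwee hits 4/256; gcd=4; 4÷4/256÷4 = 1/64

P(ssCcwwee) = 1/64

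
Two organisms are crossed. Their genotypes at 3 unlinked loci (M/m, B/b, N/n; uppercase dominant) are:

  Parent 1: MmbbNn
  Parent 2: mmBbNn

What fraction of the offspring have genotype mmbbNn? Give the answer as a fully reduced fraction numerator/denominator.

P(mmbbNn) = 1/8

MmbbNn gametes: MbN×2, Mbn×2, mbN×2, mbn×2
mmBbNn gametes: mBN×2, mBn×2, mbN×2, mbn×2
MmbbNn×mmBbNn grid (8·8=64): MmBbNN=4 MmBbNn=8 MmBbnn=4 MmbbNN=4 MmbbNn=8 Mmbbnn=4 mmBbNN=4 mmBbNn=8 mmBbnn=4 mmbbNN=4 mmbbNn=8 mmbbnn=4
mmbbNn hits 8/64; gcd=8; 8÷8/64÷8 = 1/8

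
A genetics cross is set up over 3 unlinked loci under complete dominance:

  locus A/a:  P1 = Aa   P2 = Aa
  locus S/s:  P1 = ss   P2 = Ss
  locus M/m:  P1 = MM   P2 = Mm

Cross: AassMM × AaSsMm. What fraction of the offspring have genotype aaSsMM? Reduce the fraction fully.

P(aaSsMM) = 1/16

AassMM gametes: AsM×4, asM×4
AaSsMm gametes: ASM×1, ASm×1, AsM×1, Asm×1, aSM×1, aSm×1, asM×1, asm×1
AassMM×AaSsMm grid (8·8=64): AASsMM=4 AASsMm=4 AAssMM=4 AAssMm=4 AaSsMM=8 AaSsMm=8 AassMM=8 AassMm=8 aaSsMM=4 aaSsMm=4 aassMM=4 aassMm=4
aaSsMM hits 4/64; gcd=4; 4÷4/64÷4 = 1/16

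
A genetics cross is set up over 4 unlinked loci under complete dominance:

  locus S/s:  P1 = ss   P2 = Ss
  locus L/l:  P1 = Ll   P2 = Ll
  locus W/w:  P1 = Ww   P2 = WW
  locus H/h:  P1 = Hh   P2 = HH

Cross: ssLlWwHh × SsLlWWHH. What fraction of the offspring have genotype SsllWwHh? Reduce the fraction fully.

ssLlWwHh gametes: sLWH×2, sLWh×2, sLwH×2, sLwh×2, slWH×2, slWh×2, slwH×2, slwh×2
SsLlWWHH gametes: SLWH×4, SlWH×4, sLWH×4, slWH×4
ssLlWwHh×SsLlWWHH grid (16·16=256): SsLLWWHH=8 SsLLWWHh=8 SsLLWwHH=8 SsLLWwHh=8 SsLlWWHH=16 SsLlWWHh=16 SsLlWwHH=16 SsLlWwHh=16 SsllWWHH=8 SsllWWHh=8 SsllWwHH=8 SsllWwHh=8 ssLLWWHH=8 ssLLWWHh=8 ssLLWwHH=8 ssLLWwHh=8 ssLlWWHH=16 ssLlWWHh=16 ssLlWwHH=16 ssLlWwHh=16 ssllWWHH=8 ssllWWHh=8 ssllWwHH=8 ssllWwHh=8
SsllWwHh hits 8/256; gcd=8; 8÷8/256÷8 = 1/32

P(SsllWwHh) = 1/32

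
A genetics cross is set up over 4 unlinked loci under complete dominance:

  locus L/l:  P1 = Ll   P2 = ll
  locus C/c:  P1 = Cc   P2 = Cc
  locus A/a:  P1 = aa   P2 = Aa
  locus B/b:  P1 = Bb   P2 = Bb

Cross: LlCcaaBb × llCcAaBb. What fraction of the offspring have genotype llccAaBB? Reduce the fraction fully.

P(llccAaBB) = 1/64

LlCcaaBb gametes: LCaB×2, LCab×2, LcaB×2, Lcab×2, lCaB×2, lCab×2, lcaB×2, lcab×2
llCcAaBb gametes: lCAB×2, lCAb×2, lCaB×2, lCab×2, lcAB×2, lcAb×2, lcaB×2, lcab×2
LlCcaaBb×llCcAaBb grid (16·16=256): LlCCAaBB=4 LlCCAaBb=8 LlCCAabb=4 LlCCaaBB=4 LlCCaaBb=8 LlCCaabb=4 LlCcAaBB=8 LlCcAaBb=16 LlCcAabb=8 LlCcaaBB=8 LlCcaaBb=16 LlCcaabb=8 LlccAaBB=4 LlccAaBb=8 LlccAabb=4 LlccaaBB=4 LlccaaBb=8 Llccaabb=4 llCCAaBB=4 llCCAaBb=8 llCCAabb=4 llCCaaBB=4 llCCaaBb=8 llCCaabb=4 llCcAaBB=8 llCcAaBb=16 llCcAabb=8 llCcaaBB=8 llCcaaBb=16 llCcaabb=8 llccAaBB=4 llccAaBb=8 llccAabb=4 llccaaBB=4 llccaaBb=8 llccaabb=4
llccAaBB hits 4/256; gcd=4; 4÷4/256÷4 = 1/64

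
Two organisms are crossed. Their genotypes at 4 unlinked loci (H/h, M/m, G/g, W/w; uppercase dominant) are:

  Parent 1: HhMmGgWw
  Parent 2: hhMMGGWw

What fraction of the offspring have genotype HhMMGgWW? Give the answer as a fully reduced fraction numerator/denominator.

HhMmGgWw gametes: HMGW×1, HMGw×1, HMgW×1, HMgw×1, HmGW×1, HmGw×1, HmgW×1, Hmgw×1, hMGW×1, hMGw×1, hMgW×1, hMgw×1, hmGW×1, hmGw×1, hmgW×1, hmgw×1
hhMMGGWw gametes: hMGW×8, hMGw×8
HhMmGgWw×hhMMGGWw grid (16·16=256): HhMMGGWW=8 HhMMGGWw=16 HhMMGGww=8 HhMMGgWW=8 HhMMGgWw=16 HhMMGgww=8 HhMmGGWW=8 HhMmGGWw=16 HhMmGGww=8 HhMmGgWW=8 HhMmGgWw=16 HhMmGgww=8 hhMMGGWW=8 hhMMGGWw=16 hhMMGGww=8 hhMMGgWW=8 hhMMGgWw=16 hhMMGgww=8 hhMmGGWW=8 hhMmGGWw=16 hhMmGGww=8 hhMmGgWW=8 hhMmGgWw=16 hhMmGgww=8
HhMMGgWW hits 8/256; gcd=8; 8÷8/256÷8 = 1/32

P(HhMMGgWW) = 1/32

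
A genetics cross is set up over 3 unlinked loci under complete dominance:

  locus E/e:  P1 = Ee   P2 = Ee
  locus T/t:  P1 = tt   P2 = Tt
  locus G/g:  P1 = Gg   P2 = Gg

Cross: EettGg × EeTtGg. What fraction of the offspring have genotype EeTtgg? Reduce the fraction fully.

EettGg gametes: EtG×2, Etg×2, etG×2, etg×2
EeTtGg gametes: ETG×1, ETg×1, EtG×1, Etg×1, eTG×1, eTg×1, etG×1, etg×1
EettGg×EeTtGg grid (8·8=64): EETtGG=2 EETtGg=4 EETtgg=2 EEttGG=2 EEttGg=4 EEttgg=2 EeTtGG=4 EeTtGg=8 EeTtgg=4 EettGG=4 EettGg=8 Eettgg=4 eeTtGG=2 eeTtGg=4 eeTtgg=2 eettGG=2 eettGg=4 eettgg=2
EeTtgg hits 4/64; gcd=4; 4÷4/64÷4 = 1/16

P(EeTtgg) = 1/16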